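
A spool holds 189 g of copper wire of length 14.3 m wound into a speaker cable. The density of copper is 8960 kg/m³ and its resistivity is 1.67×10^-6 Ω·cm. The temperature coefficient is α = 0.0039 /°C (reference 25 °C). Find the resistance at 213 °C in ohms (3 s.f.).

0.281 Ω

ρ = 1.67×10^-6 Ω·cm = 1.67×10^-8 Ω·m
A = m/(density·L) = 0.189/(8960×14.3) = 1.4751e-06 m²
R = ρL/A = (1.67×10^-8)(14.3)/(1.4751e-06) = 0.1619 Ω
R(213 °C) = 0.1619 × (1 + 0.0039×188) = 0.281 Ω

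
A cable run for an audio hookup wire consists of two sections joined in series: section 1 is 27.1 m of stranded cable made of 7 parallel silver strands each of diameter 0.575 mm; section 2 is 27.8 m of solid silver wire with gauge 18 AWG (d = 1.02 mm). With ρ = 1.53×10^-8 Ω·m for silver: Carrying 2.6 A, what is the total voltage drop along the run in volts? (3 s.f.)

Section 1: A_strand = π(2.8750e-04)² = 2.597e-07 m²; R₁ = ρL/(N·A_s) = (1.53×10^-8)(27.1)/(7×2.597e-07) = 0.2281 Ω
Section 2: A = π(1.02/2 mm)² = π(5.1000e-04 m)² = 8.171e-07 m²
R₂ = (1.53×10^-8)(27.8)/(8.171e-07) = 0.5205 Ω
R = R₁ + R₂ = 0.7486 Ω
V = IR = 2.6 × 0.7486 = 1.95 V

1.95 V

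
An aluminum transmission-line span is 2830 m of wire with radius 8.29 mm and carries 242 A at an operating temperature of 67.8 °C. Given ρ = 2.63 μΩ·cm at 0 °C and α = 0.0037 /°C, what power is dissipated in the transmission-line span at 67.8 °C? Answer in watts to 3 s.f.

ρ = 2.63 μΩ·cm = 2.63×10^-8 Ω·m
A = πr² = π(8.2900e-03 m)² = 2.159e-04 m²
R₍0₎ = ρL/A = (2.63×10^-8)(2830)/(2.159e-04) = 0.3447 Ω
R₍67.8₎ = R₍0₎(1 + αΔT) = 0.3447 × (1 + 0.0037×67.8) = 0.4312 Ω
P = I²R = (242)² × 0.4312 = 25300 W

25300 W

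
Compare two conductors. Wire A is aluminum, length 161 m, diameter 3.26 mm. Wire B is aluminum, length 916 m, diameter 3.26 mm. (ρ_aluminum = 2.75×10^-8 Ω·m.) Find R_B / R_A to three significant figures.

R ∝ ρL/d², so R_B/R_A = (L_B/L_A)
= (916/161) = 5.69

5.69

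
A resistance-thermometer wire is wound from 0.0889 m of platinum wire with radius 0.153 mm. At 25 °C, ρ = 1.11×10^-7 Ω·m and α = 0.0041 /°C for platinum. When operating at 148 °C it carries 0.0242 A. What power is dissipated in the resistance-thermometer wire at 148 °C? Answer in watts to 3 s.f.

1.18×10^-4 W

A = πr² = π(1.5300e-04 m)² = 7.354e-08 m²
R₍25₎ = ρL/A = (1.11×10^-7)(0.0889)/(7.354e-08) = 0.1342 Ω
R₍148₎ = R₍25₎(1 + αΔT) = 0.1342 × (1 + 0.0041×123) = 0.2018 Ω
P = I²R = (0.0242)² × 0.2018 = 1.18×10^-4 W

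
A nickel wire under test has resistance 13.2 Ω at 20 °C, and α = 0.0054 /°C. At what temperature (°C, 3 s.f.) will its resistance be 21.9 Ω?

142 °C

R = R₀(1 + α(T − T₀)) ⇒ T = T₀ + (R/R₀ − 1)/α
T = 20 + (21.9/13.2 − 1)/0.0054 = 20 + (0.6591)/0.0054 = 142 °C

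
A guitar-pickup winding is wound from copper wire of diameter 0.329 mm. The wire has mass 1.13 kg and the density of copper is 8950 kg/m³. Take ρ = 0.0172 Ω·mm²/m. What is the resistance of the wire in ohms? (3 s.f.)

300 Ω

ρ = 0.0172 Ω·mm²/m = 1.72×10^-8 Ω·m
A = π(d/2)² = π(1.6450e-04 m)² = 8.5012e-08 m²
L = m/(density·A) = 1.13/(8950×8.5012e-08) = 1485 m
R = ρL/A = (1.72×10^-8)(1485)/(8.5012e-08) = 300 Ω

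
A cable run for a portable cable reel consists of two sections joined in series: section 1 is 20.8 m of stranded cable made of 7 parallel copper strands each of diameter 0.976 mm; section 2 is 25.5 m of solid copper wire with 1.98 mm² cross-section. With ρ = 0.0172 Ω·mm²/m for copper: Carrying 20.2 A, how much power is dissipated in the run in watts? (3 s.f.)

ρ = 0.0172 Ω·mm²/m = 1.72×10^-8 Ω·m
Section 1: A_strand = π(4.8800e-04)² = 7.482e-07 m²; R₁ = ρL/(N·A_s) = (1.72×10^-8)(20.8)/(7×7.482e-07) = 0.06831 Ω
Section 2: A = 1.98 mm² = 1.980e-06 m²
R₂ = (1.72×10^-8)(25.5)/(1.980e-06) = 0.2215 Ω
R = R₁ + R₂ = 0.2898 Ω
P = I²R = (20.2)² × 0.2898 = 118 W

118 W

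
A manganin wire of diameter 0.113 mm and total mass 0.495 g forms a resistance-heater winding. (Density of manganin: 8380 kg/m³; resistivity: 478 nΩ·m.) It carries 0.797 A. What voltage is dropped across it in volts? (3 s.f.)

ρ = 478 nΩ·m = 4.78×10^-7 Ω·m
A = π(d/2)² = π(5.6500e-05 m)² = 1.0029e-08 m²
L = m/(density·A) = 4.950×10^-4/(8380×1.0029e-08) = 5.89 m
R = ρL/A = (4.78×10^-7)(5.89)/(1.0029e-08) = 280.7 Ω
V = IR = 0.797 × 280.7 = 224 V

224 V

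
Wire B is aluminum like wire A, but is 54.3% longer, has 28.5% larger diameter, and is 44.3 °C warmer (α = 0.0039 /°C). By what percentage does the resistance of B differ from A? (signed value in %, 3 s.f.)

R ∝ ρL/d² with ρ ∝ (1+αΔT), so R_B/R_A = (1 + 54.3/100) × (1 + 28.5/100)⁻² × (1 + 0.0039×44.3)
= 1.543 × 0.6056 × 1.173 = 1.096
(R_B − R_A)/R_A = 1.096 − 1 = 9.59%

9.59%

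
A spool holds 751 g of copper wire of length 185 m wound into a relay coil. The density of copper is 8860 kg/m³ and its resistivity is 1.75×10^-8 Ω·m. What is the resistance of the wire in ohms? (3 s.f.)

7.07 Ω

A = m/(density·L) = 0.751/(8860×185) = 4.5818e-07 m²
R = ρL/A = (1.75×10^-8)(185)/(4.5818e-07) = 7.07 Ω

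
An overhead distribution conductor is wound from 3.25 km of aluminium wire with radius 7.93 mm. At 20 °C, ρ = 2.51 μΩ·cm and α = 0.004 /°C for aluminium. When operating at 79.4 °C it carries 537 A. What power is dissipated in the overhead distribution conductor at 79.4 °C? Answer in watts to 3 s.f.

ρ = 2.51 μΩ·cm = 2.51×10^-8 Ω·m
A = πr² = π(7.9300e-03 m)² = 1.976e-04 m²
R₍20₎ = ρL/A = (2.51×10^-8)(3250)/(1.976e-04) = 0.4129 Ω
R₍79.4₎ = R₍20₎(1 + αΔT) = 0.4129 × (1 + 0.004×59.4) = 0.511 Ω
P = I²R = (537)² × 0.511 = 1.47×10^5 W

1.47×10^5 W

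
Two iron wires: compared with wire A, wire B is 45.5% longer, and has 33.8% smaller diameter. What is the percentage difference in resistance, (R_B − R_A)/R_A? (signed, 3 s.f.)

232%

R ∝ L/d², so R_B/R_A = (1 + 45.5/100) × (1 − 33.8/100)⁻²
= 1.455 × 2.282 = 3.32
(R_B − R_A)/R_A = 3.32 − 1 = 232%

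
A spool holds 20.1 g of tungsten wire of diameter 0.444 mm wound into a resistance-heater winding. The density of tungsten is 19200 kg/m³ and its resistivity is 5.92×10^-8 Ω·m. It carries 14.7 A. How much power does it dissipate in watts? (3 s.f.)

559 W

A = π(d/2)² = π(2.2200e-04 m)² = 1.5483e-07 m²
L = m/(density·A) = 0.0201/(19200×1.5483e-07) = 6.761 m
R = ρL/A = (5.92×10^-8)(6.761)/(1.5483e-07) = 2.585 Ω
P = I²R = (14.7)² × 2.585 = 559 W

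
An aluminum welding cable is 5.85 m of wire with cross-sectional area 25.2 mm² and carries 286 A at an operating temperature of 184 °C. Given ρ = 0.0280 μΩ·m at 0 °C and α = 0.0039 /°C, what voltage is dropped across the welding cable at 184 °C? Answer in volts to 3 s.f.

3.19 V

ρ = 0.0280 μΩ·m = 2.80×10^-8 Ω·m
A = 25.2 mm² = 2.520e-05 m²
R₍0₎ = ρL/A = (2.80×10^-8)(5.85)/(2.520e-05) = 0.0065 Ω
R₍184₎ = R₍0₎(1 + αΔT) = 0.0065 × (1 + 0.0039×184) = 0.01116 Ω
V = IR = 286 × 0.01116 = 3.19 V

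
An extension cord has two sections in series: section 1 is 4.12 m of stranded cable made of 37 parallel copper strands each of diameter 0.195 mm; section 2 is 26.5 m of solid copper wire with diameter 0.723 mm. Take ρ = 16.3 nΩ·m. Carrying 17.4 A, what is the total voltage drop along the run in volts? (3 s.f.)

19.4 V

ρ = 16.3 nΩ·m = 1.63×10^-8 Ω·m
Section 1: A_strand = π(9.7500e-05)² = 2.986e-08 m²; R₁ = ρL/(N·A_s) = (1.63×10^-8)(4.12)/(37×2.986e-08) = 0.06077 Ω
Section 2: A = π(d/2)² = π(3.6150e-04 m)² = 4.106e-07 m²
R₂ = (1.63×10^-8)(26.5)/(4.106e-07) = 1.052 Ω
R = R₁ + R₂ = 1.113 Ω
V = IR = 17.4 × 1.113 = 19.4 V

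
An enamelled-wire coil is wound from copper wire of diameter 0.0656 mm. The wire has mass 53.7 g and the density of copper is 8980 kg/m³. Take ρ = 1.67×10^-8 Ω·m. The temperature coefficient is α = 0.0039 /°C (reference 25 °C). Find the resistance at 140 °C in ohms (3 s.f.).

12700 Ω

A = π(d/2)² = π(3.2800e-05 m)² = 3.3799e-09 m²
L = m/(density·A) = 0.0537/(8980×3.3799e-09) = 1769 m
R = ρL/A = (1.67×10^-8)(1769)/(3.3799e-09) = 8742 Ω
R(140 °C) = 8742 × (1 + 0.0039×115) = 12700 Ω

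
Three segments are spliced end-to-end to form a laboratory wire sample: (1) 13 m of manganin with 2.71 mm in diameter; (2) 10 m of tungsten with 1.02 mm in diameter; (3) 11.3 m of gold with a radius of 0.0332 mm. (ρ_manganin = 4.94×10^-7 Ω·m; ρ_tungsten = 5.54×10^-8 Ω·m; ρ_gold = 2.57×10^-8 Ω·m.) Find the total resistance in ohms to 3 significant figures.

85.7 Ω

Seg 1: A = π(d/2)² = π(1.3550e-03 m)² = 5.768e-06 m²
R_1 = (4.94×10^-7)(13)/(5.768e-06) = 1.113 Ω
Seg 2: A = π(d/2)² = π(5.1000e-04 m)² = 8.171e-07 m²
R_2 = (5.54×10^-8)(10)/(8.171e-07) = 0.678 Ω
Seg 3: A = πr² = π(3.3200e-05 m)² = 3.463e-09 m²
R_3 = (2.57×10^-8)(11.3)/(3.463e-09) = 83.87 Ω
R_total = R_1 + R_2 + R_3 = 85.7 Ω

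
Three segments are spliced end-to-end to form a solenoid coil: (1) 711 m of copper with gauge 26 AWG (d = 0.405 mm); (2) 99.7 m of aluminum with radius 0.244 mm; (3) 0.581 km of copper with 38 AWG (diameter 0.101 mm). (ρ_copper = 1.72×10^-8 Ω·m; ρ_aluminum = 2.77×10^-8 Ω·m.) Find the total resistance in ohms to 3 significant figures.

1360 Ω

Seg 1: A = π(0.405/2 mm)² = π(2.0250e-04 m)² = 1.288e-07 m²
R_1 = (1.72×10^-8)(711)/(1.288e-07) = 94.93 Ω
Seg 2: A = πr² = π(2.4400e-04 m)² = 1.870e-07 m²
R_2 = (2.77×10^-8)(99.7)/(1.870e-07) = 14.77 Ω
Seg 3: A = π(0.101/2 mm)² = π(5.0500e-05 m)² = 8.012e-09 m²
R_3 = (1.72×10^-8)(581)/(8.012e-09) = 1247 Ω
R_total = R_1 + R_2 + R_3 = 1360 Ω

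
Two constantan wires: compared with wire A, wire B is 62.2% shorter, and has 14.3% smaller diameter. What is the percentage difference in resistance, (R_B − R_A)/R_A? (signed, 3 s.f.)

-48.5%

R ∝ L/d², so R_B/R_A = (1 − 62.2/100) × (1 − 14.3/100)⁻²
= 0.378 × 1.362 = 0.5147
(R_B − R_A)/R_A = 0.5147 − 1 = -48.5%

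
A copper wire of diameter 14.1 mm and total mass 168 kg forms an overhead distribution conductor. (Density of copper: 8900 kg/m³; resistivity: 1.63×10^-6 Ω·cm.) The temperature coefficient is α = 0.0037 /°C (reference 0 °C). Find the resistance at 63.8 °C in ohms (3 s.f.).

0.0156 Ω

ρ = 1.63×10^-6 Ω·cm = 1.63×10^-8 Ω·m
A = π(d/2)² = π(7.0500e-03 m)² = 1.5615e-04 m²
L = m/(density·A) = 168/(8900×1.5615e-04) = 120.9 m
R = ρL/A = (1.63×10^-8)(120.9)/(1.5615e-04) = 0.01262 Ω
R(63.8 °C) = 0.01262 × (1 + 0.0037×63.8) = 0.0156 Ω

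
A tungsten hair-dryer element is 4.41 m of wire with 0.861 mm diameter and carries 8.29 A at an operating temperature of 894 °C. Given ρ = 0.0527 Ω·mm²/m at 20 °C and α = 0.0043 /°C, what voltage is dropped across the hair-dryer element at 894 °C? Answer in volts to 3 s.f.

15.7 V

ρ = 0.0527 Ω·mm²/m = 5.27×10^-8 Ω·m
A = π(d/2)² = π(4.3050e-04 m)² = 5.822e-07 m²
R₍20₎ = ρL/A = (5.27×10^-8)(4.41)/(5.822e-07) = 0.3992 Ω
R₍894₎ = R₍20₎(1 + αΔT) = 0.3992 × (1 + 0.0043×874) = 1.899 Ω
V = IR = 8.29 × 1.899 = 15.7 V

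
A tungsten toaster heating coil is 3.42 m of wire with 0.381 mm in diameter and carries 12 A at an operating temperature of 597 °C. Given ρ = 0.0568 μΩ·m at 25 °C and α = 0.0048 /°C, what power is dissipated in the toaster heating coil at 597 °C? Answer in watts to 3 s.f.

ρ = 0.0568 μΩ·m = 5.68×10^-8 Ω·m
A = π(d/2)² = π(1.9050e-04 m)² = 1.140e-07 m²
R₍25₎ = ρL/A = (5.68×10^-8)(3.42)/(1.140e-07) = 1.704 Ω
R₍597₎ = R₍25₎(1 + αΔT) = 1.704 × (1 + 0.0048×572) = 6.382 Ω
P = I²R = (12)² × 6.382 = 919 W

919 W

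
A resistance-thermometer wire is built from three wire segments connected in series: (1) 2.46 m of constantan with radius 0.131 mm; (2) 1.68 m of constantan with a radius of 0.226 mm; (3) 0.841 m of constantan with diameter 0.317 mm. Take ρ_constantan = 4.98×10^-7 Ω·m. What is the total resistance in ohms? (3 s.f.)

33.2 Ω

Seg 1: A = πr² = π(1.3100e-04 m)² = 5.391e-08 m²
R_1 = (4.98×10^-7)(2.46)/(5.391e-08) = 22.72 Ω
Seg 2: A = πr² = π(2.2600e-04 m)² = 1.605e-07 m²
R_2 = (4.98×10^-7)(1.68)/(1.605e-07) = 5.214 Ω
Seg 3: A = π(d/2)² = π(1.5850e-04 m)² = 7.892e-08 m²
R_3 = (4.98×10^-7)(0.841)/(7.892e-08) = 5.307 Ω
R_total = R_1 + R_2 + R_3 = 33.2 Ω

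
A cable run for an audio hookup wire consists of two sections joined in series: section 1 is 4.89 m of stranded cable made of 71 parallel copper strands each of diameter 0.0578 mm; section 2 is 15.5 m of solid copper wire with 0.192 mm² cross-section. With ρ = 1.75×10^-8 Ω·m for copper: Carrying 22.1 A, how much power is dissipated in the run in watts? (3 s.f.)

914 W

Section 1: A_strand = π(2.8900e-05)² = 2.624e-09 m²; R₁ = ρL/(N·A_s) = (1.75×10^-8)(4.89)/(71×2.624e-09) = 0.4593 Ω
Section 2: A = 0.192 mm² = 1.920e-07 m²
R₂ = (1.75×10^-8)(15.5)/(1.920e-07) = 1.413 Ω
R = R₁ + R₂ = 1.872 Ω
P = I²R = (22.1)² × 1.872 = 914 W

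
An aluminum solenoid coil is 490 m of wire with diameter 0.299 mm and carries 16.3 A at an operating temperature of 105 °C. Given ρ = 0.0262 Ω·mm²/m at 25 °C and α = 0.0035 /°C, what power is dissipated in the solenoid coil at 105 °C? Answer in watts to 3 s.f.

62200 W

ρ = 0.0262 Ω·mm²/m = 2.62×10^-8 Ω·m
A = π(d/2)² = π(1.4950e-04 m)² = 7.022e-08 m²
R₍25₎ = ρL/A = (2.62×10^-8)(490)/(7.022e-08) = 182.8 Ω
R₍105₎ = R₍25₎(1 + αΔT) = 182.8 × (1 + 0.0035×80) = 234 Ω
P = I²R = (16.3)² × 234 = 62200 W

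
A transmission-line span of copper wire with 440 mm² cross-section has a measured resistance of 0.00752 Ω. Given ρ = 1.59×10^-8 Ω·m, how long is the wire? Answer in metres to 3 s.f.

A = 440 mm² = 4.400e-04 m²
L = RA/ρ = (0.00752)(4.400e-04)/(1.59×10^-8) = 208 m

208 m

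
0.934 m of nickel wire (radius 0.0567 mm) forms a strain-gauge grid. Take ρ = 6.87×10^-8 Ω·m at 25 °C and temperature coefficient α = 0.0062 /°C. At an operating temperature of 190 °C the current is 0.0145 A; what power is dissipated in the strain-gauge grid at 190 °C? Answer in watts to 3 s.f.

0.00270 W

A = πr² = π(5.6700e-05 m)² = 1.010e-08 m²
R₍25₎ = ρL/A = (6.87×10^-8)(0.934)/(1.010e-08) = 6.353 Ω
R₍190₎ = R₍25₎(1 + αΔT) = 6.353 × (1 + 0.0062×165) = 12.85 Ω
P = I²R = (0.0145)² × 12.85 = 0.00270 W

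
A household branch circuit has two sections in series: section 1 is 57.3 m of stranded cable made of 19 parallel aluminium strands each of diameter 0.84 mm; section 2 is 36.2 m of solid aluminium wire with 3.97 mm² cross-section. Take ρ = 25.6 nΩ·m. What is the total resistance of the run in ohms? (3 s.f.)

0.373 Ω

ρ = 25.6 nΩ·m = 2.56×10^-8 Ω·m
Section 1: A_strand = π(4.2000e-04)² = 5.542e-07 m²; R₁ = ρL/(N·A_s) = (2.56×10^-8)(57.3)/(19×5.542e-07) = 0.1393 Ω
Section 2: A = 3.97 mm² = 3.970e-06 m²
R₂ = (2.56×10^-8)(36.2)/(3.970e-06) = 0.2334 Ω
R = R₁ + R₂ = 0.373 Ω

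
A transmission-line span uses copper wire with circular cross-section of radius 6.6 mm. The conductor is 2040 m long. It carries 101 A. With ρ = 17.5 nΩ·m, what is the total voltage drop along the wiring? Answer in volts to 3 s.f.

26.3 V

ρ = 17.5 nΩ·m = 1.75×10^-8 Ω·m
A = πr² = π(6.6000e-03 m)² = 1.368e-04 m²
R = ρL/A = (1.75×10^-8)(2040)/(1.368e-04) = 0.2609 Ω
V = IR = 101 × 0.2609 = 26.3 V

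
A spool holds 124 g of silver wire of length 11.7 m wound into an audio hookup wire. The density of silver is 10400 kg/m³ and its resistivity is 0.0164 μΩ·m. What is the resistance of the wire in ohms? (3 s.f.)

0.188 Ω

ρ = 0.0164 μΩ·m = 1.64×10^-8 Ω·m
A = m/(density·L) = 0.124/(10400×11.7) = 1.0191e-06 m²
R = ρL/A = (1.64×10^-8)(11.7)/(1.0191e-06) = 0.188 Ω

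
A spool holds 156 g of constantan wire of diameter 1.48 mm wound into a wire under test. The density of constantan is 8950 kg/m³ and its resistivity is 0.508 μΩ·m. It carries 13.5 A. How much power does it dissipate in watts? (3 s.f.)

ρ = 0.508 μΩ·m = 5.08×10^-7 Ω·m
A = π(d/2)² = π(7.4000e-04 m)² = 1.7203e-06 m²
L = m/(density·A) = 0.156/(8950×1.7203e-06) = 10.13 m
R = ρL/A = (5.08×10^-7)(10.13)/(1.7203e-06) = 2.992 Ω
P = I²R = (13.5)² × 2.992 = 545 W

545 W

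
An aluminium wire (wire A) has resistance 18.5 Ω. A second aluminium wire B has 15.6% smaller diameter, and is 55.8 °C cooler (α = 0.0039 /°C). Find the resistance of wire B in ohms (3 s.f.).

R ∝ ρL/d² with ρ ∝ (1+αΔT), so R_B/R_A = (1 − 15.6/100)⁻² × (1 − 0.0039×55.8)
= 1.404 × 0.7824 = 1.098
R_B = 1.098 × 18.5 = 20.3 Ω

20.3 Ω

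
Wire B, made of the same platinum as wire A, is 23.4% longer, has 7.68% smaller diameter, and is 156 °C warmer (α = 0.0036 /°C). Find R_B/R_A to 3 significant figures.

R ∝ ρL/d² with ρ ∝ (1+αΔT), so R_B/R_A = (1 + 23.4/100) × (1 − 7.68/100)⁻² × (1 + 0.0036×156)
= 1.234 × 1.173 × 1.562 = 2.26

2.26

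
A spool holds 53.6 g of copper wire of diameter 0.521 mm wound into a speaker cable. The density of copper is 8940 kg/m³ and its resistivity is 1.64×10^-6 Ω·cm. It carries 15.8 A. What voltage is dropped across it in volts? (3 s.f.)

ρ = 1.64×10^-6 Ω·cm = 1.64×10^-8 Ω·m
A = π(d/2)² = π(2.6050e-04 m)² = 2.1319e-07 m²
L = m/(density·A) = 0.0536/(8940×2.1319e-07) = 28.12 m
R = ρL/A = (1.64×10^-8)(28.12)/(2.1319e-07) = 2.163 Ω
V = IR = 15.8 × 2.163 = 34.2 V

34.2 V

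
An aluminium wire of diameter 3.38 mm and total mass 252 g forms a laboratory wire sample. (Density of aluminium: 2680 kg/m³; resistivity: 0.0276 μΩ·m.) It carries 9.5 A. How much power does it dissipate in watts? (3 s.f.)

ρ = 0.0276 μΩ·m = 2.76×10^-8 Ω·m
A = π(d/2)² = π(1.6900e-03 m)² = 8.9727e-06 m²
L = m/(density·A) = 0.252/(2680×8.9727e-06) = 10.48 m
R = ρL/A = (2.76×10^-8)(10.48)/(8.9727e-06) = 0.03224 Ω
P = I²R = (9.5)² × 0.03224 = 2.91 W

2.91 W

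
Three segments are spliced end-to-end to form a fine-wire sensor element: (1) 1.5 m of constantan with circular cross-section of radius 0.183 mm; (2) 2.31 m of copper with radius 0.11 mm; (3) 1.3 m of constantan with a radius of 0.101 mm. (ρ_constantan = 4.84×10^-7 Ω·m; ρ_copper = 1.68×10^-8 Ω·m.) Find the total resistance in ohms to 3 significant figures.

Seg 1: A = πr² = π(1.8300e-04 m)² = 1.052e-07 m²
R_1 = (4.84×10^-7)(1.5)/(1.052e-07) = 6.901 Ω
Seg 2: A = πr² = π(1.1000e-04 m)² = 3.801e-08 m²
R_2 = (1.68×10^-8)(2.31)/(3.801e-08) = 1.021 Ω
Seg 3: A = πr² = π(1.0100e-04 m)² = 3.205e-08 m²
R_3 = (4.84×10^-7)(1.3)/(3.205e-08) = 19.63 Ω
R_total = R_1 + R_2 + R_3 = 27.6 Ω

27.6 Ω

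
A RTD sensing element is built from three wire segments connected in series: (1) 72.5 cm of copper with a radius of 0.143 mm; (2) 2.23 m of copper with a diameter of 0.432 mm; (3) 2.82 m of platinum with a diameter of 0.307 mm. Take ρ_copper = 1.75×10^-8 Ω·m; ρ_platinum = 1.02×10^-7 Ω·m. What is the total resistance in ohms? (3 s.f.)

Seg 1: A = πr² = π(1.4300e-04 m)² = 6.424e-08 m²
R_1 = (1.75×10^-8)(0.725)/(6.424e-08) = 0.1975 Ω
Seg 2: A = π(d/2)² = π(2.1600e-04 m)² = 1.466e-07 m²
R_2 = (1.75×10^-8)(2.23)/(1.466e-07) = 0.2662 Ω
Seg 3: A = π(d/2)² = π(1.5350e-04 m)² = 7.402e-08 m²
R_3 = (1.02×10^-7)(2.82)/(7.402e-08) = 3.886 Ω
R_total = R_1 + R_2 + R_3 = 4.35 Ω

4.35 Ω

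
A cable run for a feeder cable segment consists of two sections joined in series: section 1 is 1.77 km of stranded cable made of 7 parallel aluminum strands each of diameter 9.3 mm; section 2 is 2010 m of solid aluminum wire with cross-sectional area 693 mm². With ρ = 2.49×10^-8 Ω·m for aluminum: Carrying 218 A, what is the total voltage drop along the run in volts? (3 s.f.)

35.9 V

Section 1: A_strand = π(4.6500e-03)² = 6.793e-05 m²; R₁ = ρL/(N·A_s) = (2.49×10^-8)(1770)/(7×6.793e-05) = 0.09269 Ω
Section 2: A = 693 mm² = 6.930e-04 m²
R₂ = (2.49×10^-8)(2010)/(6.930e-04) = 0.07222 Ω
R = R₁ + R₂ = 0.1649 Ω
V = IR = 218 × 0.1649 = 35.9 V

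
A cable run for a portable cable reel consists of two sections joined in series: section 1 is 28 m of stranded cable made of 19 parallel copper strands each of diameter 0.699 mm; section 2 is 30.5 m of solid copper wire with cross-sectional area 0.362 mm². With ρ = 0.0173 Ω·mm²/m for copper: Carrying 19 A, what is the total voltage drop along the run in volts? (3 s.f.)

29.0 V

ρ = 0.0173 Ω·mm²/m = 1.73×10^-8 Ω·m
Section 1: A_strand = π(3.4950e-04)² = 3.837e-07 m²; R₁ = ρL/(N·A_s) = (1.73×10^-8)(28)/(19×3.837e-07) = 0.06644 Ω
Section 2: A = 0.362 mm² = 3.620e-07 m²
R₂ = (1.73×10^-8)(30.5)/(3.620e-07) = 1.458 Ω
R = R₁ + R₂ = 1.524 Ω
V = IR = 19 × 1.524 = 29.0 V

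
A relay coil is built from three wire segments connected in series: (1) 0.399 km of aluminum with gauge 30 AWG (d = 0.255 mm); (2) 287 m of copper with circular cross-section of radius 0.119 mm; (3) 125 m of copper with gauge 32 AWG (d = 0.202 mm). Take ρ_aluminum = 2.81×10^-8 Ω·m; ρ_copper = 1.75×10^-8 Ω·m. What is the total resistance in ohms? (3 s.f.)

401 Ω

Seg 1: A = π(0.255/2 mm)² = π(1.2750e-04 m)² = 5.107e-08 m²
R_1 = (2.81×10^-8)(399)/(5.107e-08) = 219.5 Ω
Seg 2: A = πr² = π(1.1900e-04 m)² = 4.449e-08 m²
R_2 = (1.75×10^-8)(287)/(4.449e-08) = 112.9 Ω
Seg 3: A = π(0.202/2 mm)² = π(1.0100e-04 m)² = 3.205e-08 m²
R_3 = (1.75×10^-8)(125)/(3.205e-08) = 68.26 Ω
R_total = R_1 + R_2 + R_3 = 401 Ω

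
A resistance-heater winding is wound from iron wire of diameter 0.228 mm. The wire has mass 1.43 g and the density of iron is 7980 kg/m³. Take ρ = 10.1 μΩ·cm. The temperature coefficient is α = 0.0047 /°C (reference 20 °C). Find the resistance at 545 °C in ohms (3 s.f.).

ρ = 10.1 μΩ·cm = 1.01×10^-7 Ω·m
A = π(d/2)² = π(1.1400e-04 m)² = 4.0828e-08 m²
L = m/(density·A) = 0.00143/(7980×4.0828e-08) = 4.389 m
R = ρL/A = (1.01×10^-7)(4.389)/(4.0828e-08) = 10.86 Ω
R(545 °C) = 10.86 × (1 + 0.0047×525) = 37.6 Ω

37.6 Ω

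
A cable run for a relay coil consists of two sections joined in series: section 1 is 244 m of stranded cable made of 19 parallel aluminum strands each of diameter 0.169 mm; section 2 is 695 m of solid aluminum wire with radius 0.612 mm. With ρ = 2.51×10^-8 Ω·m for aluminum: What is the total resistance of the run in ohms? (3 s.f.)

29.2 Ω

Section 1: A_strand = π(8.4500e-05)² = 2.243e-08 m²; R₁ = ρL/(N·A_s) = (2.51×10^-8)(244)/(19×2.243e-08) = 14.37 Ω
Section 2: A = πr² = π(6.1200e-04 m)² = 1.177e-06 m²
R₂ = (2.51×10^-8)(695)/(1.177e-06) = 14.83 Ω
R = R₁ + R₂ = 29.2 Ω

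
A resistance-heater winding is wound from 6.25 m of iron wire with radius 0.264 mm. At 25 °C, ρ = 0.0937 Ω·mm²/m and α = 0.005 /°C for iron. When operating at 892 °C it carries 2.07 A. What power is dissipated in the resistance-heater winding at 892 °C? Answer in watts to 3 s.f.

ρ = 0.0937 Ω·mm²/m = 9.37×10^-8 Ω·m
A = πr² = π(2.6400e-04 m)² = 2.190e-07 m²
R₍25₎ = ρL/A = (9.37×10^-8)(6.25)/(2.190e-07) = 2.675 Ω
R₍892₎ = R₍25₎(1 + αΔT) = 2.675 × (1 + 0.005×867) = 14.27 Ω
P = I²R = (2.07)² × 14.27 = 61.1 W

61.1 W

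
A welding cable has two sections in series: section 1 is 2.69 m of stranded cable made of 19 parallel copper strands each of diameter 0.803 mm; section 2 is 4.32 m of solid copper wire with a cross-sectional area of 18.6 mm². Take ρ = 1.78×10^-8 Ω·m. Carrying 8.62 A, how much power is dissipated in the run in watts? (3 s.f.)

0.677 W

Section 1: A_strand = π(4.0150e-04)² = 5.064e-07 m²; R₁ = ρL/(N·A_s) = (1.78×10^-8)(2.69)/(19×5.064e-07) = 0.004976 Ω
Section 2: A = 18.6 mm² = 1.860e-05 m²
R₂ = (1.78×10^-8)(4.32)/(1.860e-05) = 0.004134 Ω
R = R₁ + R₂ = 0.00911 Ω
P = I²R = (8.62)² × 0.00911 = 0.677 W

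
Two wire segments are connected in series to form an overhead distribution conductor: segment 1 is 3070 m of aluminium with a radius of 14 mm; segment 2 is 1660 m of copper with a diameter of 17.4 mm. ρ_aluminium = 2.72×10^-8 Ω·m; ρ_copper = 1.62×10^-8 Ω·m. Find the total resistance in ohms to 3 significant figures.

0.249 Ω

Segment 1: A = πr² = π(1.4000e-02 m)² = 6.158e-04 m²
R₁ = ρL/A = (2.72×10^-8)(3070)/(6.158e-04) = 0.1356 Ω
Segment 2: A = π(d/2)² = π(8.7000e-03 m)² = 2.378e-04 m²
R₂ = (1.62×10^-8)(1660)/(2.378e-04) = 0.1131 Ω
R = R₁ + R₂ = 0.249 Ω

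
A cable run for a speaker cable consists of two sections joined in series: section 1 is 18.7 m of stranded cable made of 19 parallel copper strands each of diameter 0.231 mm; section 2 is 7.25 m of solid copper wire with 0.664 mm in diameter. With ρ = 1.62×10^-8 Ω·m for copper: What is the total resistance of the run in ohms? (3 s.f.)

0.720 Ω

Section 1: A_strand = π(1.1550e-04)² = 4.191e-08 m²; R₁ = ρL/(N·A_s) = (1.62×10^-8)(18.7)/(19×4.191e-08) = 0.3804 Ω
Section 2: A = π(d/2)² = π(3.3200e-04 m)² = 3.463e-07 m²
R₂ = (1.62×10^-8)(7.25)/(3.463e-07) = 0.3392 Ω
R = R₁ + R₂ = 0.720 Ω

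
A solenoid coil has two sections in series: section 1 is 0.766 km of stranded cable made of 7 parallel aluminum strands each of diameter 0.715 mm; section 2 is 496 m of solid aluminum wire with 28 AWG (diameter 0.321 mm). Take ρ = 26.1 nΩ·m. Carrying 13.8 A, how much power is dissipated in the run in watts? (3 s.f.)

31800 W

ρ = 26.1 nΩ·m = 2.61×10^-8 Ω·m
Section 1: A_strand = π(3.5750e-04)² = 4.015e-07 m²; R₁ = ρL/(N·A_s) = (2.61×10^-8)(766)/(7×4.015e-07) = 7.113 Ω
Section 2: A = π(0.321/2 mm)² = π(1.6050e-04 m)² = 8.093e-08 m²
R₂ = (2.61×10^-8)(496)/(8.093e-08) = 160 Ω
R = R₁ + R₂ = 167.1 Ω
P = I²R = (13.8)² × 167.1 = 31800 W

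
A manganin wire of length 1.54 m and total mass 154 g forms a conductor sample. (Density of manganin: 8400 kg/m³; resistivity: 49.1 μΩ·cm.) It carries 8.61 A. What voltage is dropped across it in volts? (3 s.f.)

ρ = 49.1 μΩ·cm = 4.91×10^-7 Ω·m
A = m/(density·L) = 0.154/(8400×1.54) = 1.1905e-05 m²
R = ρL/A = (4.91×10^-7)(1.54)/(1.1905e-05) = 0.06352 Ω
V = IR = 8.61 × 0.06352 = 0.547 V

0.547 V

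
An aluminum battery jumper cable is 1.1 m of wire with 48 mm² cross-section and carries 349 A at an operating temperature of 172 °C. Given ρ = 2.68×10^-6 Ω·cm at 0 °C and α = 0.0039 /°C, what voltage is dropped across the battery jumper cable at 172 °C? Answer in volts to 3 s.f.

ρ = 2.68×10^-6 Ω·cm = 2.68×10^-8 Ω·m
A = 48 mm² = 4.800e-05 m²
R₍0₎ = ρL/A = (2.68×10^-8)(1.1)/(4.800e-05) = 6.142×10^-4 Ω
R₍172₎ = R₍0₎(1 + αΔT) = 6.142×10^-4 × (1 + 0.0039×172) = 0.001026 Ω
V = IR = 349 × 0.001026 = 0.358 V

0.358 V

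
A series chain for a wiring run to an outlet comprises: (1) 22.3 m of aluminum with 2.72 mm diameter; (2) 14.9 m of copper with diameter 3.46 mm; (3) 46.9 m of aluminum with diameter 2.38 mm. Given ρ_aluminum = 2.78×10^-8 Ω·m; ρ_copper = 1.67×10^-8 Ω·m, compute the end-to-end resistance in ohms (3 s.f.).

0.426 Ω

Seg 1: A = π(d/2)² = π(1.3600e-03 m)² = 5.811e-06 m²
R_1 = (2.78×10^-8)(22.3)/(5.811e-06) = 0.1067 Ω
Seg 2: A = π(d/2)² = π(1.7300e-03 m)² = 9.402e-06 m²
R_2 = (1.67×10^-8)(14.9)/(9.402e-06) = 0.02646 Ω
Seg 3: A = π(d/2)² = π(1.1900e-03 m)² = 4.449e-06 m²
R_3 = (2.78×10^-8)(46.9)/(4.449e-06) = 0.2931 Ω
R_total = R_1 + R_2 + R_3 = 0.426 Ω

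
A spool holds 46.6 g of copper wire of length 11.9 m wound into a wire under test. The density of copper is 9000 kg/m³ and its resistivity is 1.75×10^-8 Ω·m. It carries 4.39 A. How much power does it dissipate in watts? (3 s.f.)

A = m/(density·L) = 0.0466/(9000×11.9) = 4.3511e-07 m²
R = ρL/A = (1.75×10^-8)(11.9)/(4.3511e-07) = 0.4786 Ω
P = I²R = (4.39)² × 0.4786 = 9.22 W

9.22 W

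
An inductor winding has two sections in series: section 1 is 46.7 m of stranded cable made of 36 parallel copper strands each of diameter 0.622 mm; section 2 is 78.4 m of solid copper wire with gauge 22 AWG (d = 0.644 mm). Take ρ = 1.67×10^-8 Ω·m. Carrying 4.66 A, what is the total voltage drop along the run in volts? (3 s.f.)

19.1 V

Section 1: A_strand = π(3.1100e-04)² = 3.039e-07 m²; R₁ = ρL/(N·A_s) = (1.67×10^-8)(46.7)/(36×3.039e-07) = 0.0713 Ω
Section 2: A = π(0.644/2 mm)² = π(3.2200e-04 m)² = 3.257e-07 m²
R₂ = (1.67×10^-8)(78.4)/(3.257e-07) = 4.019 Ω
R = R₁ + R₂ = 4.091 Ω
V = IR = 4.66 × 4.091 = 19.1 V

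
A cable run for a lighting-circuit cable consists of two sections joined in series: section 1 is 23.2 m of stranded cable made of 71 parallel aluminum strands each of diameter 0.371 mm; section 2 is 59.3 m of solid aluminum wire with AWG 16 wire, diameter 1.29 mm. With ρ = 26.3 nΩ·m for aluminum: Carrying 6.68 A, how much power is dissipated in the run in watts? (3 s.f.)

ρ = 26.3 nΩ·m = 2.63×10^-8 Ω·m
Section 1: A_strand = π(1.8550e-04)² = 1.081e-07 m²; R₁ = ρL/(N·A_s) = (2.63×10^-8)(23.2)/(71×1.081e-07) = 0.0795 Ω
Section 2: A = π(1.29/2 mm)² = π(6.4500e-04 m)² = 1.307e-06 m²
R₂ = (2.63×10^-8)(59.3)/(1.307e-06) = 1.193 Ω
R = R₁ + R₂ = 1.273 Ω
P = I²R = (6.68)² × 1.273 = 56.8 W

56.8 W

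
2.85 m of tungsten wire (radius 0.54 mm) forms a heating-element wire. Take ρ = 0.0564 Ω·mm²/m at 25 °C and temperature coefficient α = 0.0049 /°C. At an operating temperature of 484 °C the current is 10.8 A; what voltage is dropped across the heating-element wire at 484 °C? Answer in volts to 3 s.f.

6.16 V

ρ = 0.0564 Ω·mm²/m = 5.64×10^-8 Ω·m
A = πr² = π(5.4000e-04 m)² = 9.161e-07 m²
R₍25₎ = ρL/A = (5.64×10^-8)(2.85)/(9.161e-07) = 0.1755 Ω
R₍484₎ = R₍25₎(1 + αΔT) = 0.1755 × (1 + 0.0049×459) = 0.5701 Ω
V = IR = 10.8 × 0.5701 = 6.16 V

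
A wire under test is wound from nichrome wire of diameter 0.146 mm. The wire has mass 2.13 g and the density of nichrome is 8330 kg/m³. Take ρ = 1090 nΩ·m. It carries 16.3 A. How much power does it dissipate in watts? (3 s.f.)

2.64×10^5 W

ρ = 1090 nΩ·m = 1.09×10^-6 Ω·m
A = π(d/2)² = π(7.3000e-05 m)² = 1.6742e-08 m²
L = m/(density·A) = 0.00213/(8330×1.6742e-08) = 15.27 m
R = ρL/A = (1.09×10^-6)(15.27)/(1.6742e-08) = 994.4 Ω
P = I²R = (16.3)² × 994.4 = 2.64×10^5 W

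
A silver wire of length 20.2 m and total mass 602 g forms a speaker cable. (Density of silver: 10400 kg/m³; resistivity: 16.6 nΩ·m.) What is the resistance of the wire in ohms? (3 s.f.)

ρ = 16.6 nΩ·m = 1.66×10^-8 Ω·m
A = m/(density·L) = 0.602/(10400×20.2) = 2.8656e-06 m²
R = ρL/A = (1.66×10^-8)(20.2)/(2.8656e-06) = 0.117 Ω

0.117 Ω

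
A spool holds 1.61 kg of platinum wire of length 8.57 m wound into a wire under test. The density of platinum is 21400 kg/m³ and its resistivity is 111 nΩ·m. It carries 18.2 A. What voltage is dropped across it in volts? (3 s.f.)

1.97 V

ρ = 111 nΩ·m = 1.11×10^-7 Ω·m
A = m/(density·L) = 1.61/(21400×8.57) = 8.7787e-06 m²
R = ρL/A = (1.11×10^-7)(8.57)/(8.7787e-06) = 0.1084 Ω
V = IR = 18.2 × 0.1084 = 1.97 V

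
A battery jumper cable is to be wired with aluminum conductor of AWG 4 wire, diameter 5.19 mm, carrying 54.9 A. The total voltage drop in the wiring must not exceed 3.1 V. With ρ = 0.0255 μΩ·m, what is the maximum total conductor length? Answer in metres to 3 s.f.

46.8 m

ρ = 0.0255 μΩ·m = 2.55×10^-8 Ω·m
A = π(5.19/2 mm)² = π(2.5950e-03 m)² = 2.116e-05 m²
L_max = V_max·A/(1·ρI) = (3.1)(2.116e-05)/(2.55×10^-8×54.9) = 46.8 m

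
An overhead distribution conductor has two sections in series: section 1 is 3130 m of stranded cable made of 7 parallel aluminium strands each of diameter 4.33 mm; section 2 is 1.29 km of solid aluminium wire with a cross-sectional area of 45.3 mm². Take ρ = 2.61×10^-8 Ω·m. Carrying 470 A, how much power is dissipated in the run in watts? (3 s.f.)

Section 1: A_strand = π(2.1650e-03)² = 1.473e-05 m²; R₁ = ρL/(N·A_s) = (2.61×10^-8)(3130)/(7×1.473e-05) = 0.7925 Ω
Section 2: A = 45.3 mm² = 4.530e-05 m²
R₂ = (2.61×10^-8)(1290)/(4.530e-05) = 0.7432 Ω
R = R₁ + R₂ = 1.536 Ω
P = I²R = (470)² × 1.536 = 3.39×10^5 W

3.39×10^5 W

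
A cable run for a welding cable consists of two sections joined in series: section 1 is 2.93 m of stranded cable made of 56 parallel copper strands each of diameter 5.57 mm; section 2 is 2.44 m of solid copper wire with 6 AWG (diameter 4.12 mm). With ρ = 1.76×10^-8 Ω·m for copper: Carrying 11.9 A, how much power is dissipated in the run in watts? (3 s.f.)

Section 1: A_strand = π(2.7850e-03)² = 2.437e-05 m²; R₁ = ρL/(N·A_s) = (1.76×10^-8)(2.93)/(56×2.437e-05) = 3.779×10^-5 Ω
Section 2: A = π(4.12/2 mm)² = π(2.0600e-03 m)² = 1.333e-05 m²
R₂ = (1.76×10^-8)(2.44)/(1.333e-05) = 0.003221 Ω
R = R₁ + R₂ = 0.003259 Ω
P = I²R = (11.9)² × 0.003259 = 0.462 W

0.462 W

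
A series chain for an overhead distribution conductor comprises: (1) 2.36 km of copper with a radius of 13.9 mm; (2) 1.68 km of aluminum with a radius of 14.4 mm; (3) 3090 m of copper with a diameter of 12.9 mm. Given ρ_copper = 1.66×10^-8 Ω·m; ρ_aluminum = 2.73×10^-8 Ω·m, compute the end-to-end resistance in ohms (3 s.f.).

0.527 Ω

Seg 1: A = πr² = π(1.3900e-02 m)² = 6.070e-04 m²
R_1 = (1.66×10^-8)(2360)/(6.070e-04) = 0.06454 Ω
Seg 2: A = πr² = π(1.4400e-02 m)² = 6.514e-04 m²
R_2 = (2.73×10^-8)(1680)/(6.514e-04) = 0.0704 Ω
Seg 3: A = π(d/2)² = π(6.4500e-03 m)² = 1.307e-04 m²
R_3 = (1.66×10^-8)(3090)/(1.307e-04) = 0.3925 Ω
R_total = R_1 + R_2 + R_3 = 0.527 Ω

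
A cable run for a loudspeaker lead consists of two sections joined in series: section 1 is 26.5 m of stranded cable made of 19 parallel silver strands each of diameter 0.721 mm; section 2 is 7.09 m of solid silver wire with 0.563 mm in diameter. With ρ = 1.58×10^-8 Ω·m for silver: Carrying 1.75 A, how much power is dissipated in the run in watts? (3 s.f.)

Section 1: A_strand = π(3.6050e-04)² = 4.083e-07 m²; R₁ = ρL/(N·A_s) = (1.58×10^-8)(26.5)/(19×4.083e-07) = 0.05397 Ω
Section 2: A = π(d/2)² = π(2.8150e-04 m)² = 2.489e-07 m²
R₂ = (1.58×10^-8)(7.09)/(2.489e-07) = 0.45 Ω
R = R₁ + R₂ = 0.504 Ω
P = I²R = (1.75)² × 0.504 = 1.54 W

1.54 W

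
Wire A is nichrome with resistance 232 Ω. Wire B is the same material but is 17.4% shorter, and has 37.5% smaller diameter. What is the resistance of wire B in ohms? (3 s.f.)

491 Ω

R ∝ L/d², so R_B/R_A = (1 − 17.4/100) × (1 − 37.5/100)⁻²
= 0.826 × 2.56 = 2.115
R_B = 2.115 × 232 = 491 Ω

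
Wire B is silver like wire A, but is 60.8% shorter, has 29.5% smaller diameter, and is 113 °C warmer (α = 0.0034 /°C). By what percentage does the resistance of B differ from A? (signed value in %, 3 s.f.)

R ∝ ρL/d² with ρ ∝ (1+αΔT), so R_B/R_A = (1 − 60.8/100) × (1 − 29.5/100)⁻² × (1 + 0.0034×113)
= 0.392 × 2.012 × 1.384 = 1.092
(R_B − R_A)/R_A = 1.092 − 1 = 9.17%

9.17%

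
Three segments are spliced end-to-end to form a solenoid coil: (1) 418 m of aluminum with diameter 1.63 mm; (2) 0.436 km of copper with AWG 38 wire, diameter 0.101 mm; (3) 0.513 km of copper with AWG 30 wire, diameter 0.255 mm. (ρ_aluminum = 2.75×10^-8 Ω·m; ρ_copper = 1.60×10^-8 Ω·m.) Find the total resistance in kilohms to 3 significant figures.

1.04 kΩ

Seg 1: A = π(d/2)² = π(8.1500e-04 m)² = 2.087e-06 m²
R_1 = (2.75×10^-8)(418)/(2.087e-06) = 5.509 Ω
Seg 2: A = π(0.101/2 mm)² = π(5.0500e-05 m)² = 8.012e-09 m²
R_2 = (1.60×10^-8)(436)/(8.012e-09) = 870.7 Ω
Seg 3: A = π(0.255/2 mm)² = π(1.2750e-04 m)² = 5.107e-08 m²
R_3 = (1.60×10^-8)(513)/(5.107e-08) = 160.7 Ω
R_total = R_1 + R_2 + R_3 = 1.04 kΩ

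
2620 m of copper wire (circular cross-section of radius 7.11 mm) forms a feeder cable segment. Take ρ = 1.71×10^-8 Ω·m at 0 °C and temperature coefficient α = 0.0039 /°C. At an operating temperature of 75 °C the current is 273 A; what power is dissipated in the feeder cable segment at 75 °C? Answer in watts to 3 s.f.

27200 W

A = πr² = π(7.1100e-03 m)² = 1.588e-04 m²
R₍0₎ = ρL/A = (1.71×10^-8)(2620)/(1.588e-04) = 0.2821 Ω
R₍75₎ = R₍0₎(1 + αΔT) = 0.2821 × (1 + 0.0039×75) = 0.3646 Ω
P = I²R = (273)² × 0.3646 = 27200 W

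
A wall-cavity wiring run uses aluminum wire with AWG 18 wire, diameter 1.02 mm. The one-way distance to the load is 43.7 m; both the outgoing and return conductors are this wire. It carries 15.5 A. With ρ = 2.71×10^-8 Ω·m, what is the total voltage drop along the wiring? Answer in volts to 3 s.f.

44.9 V

A = π(1.02/2 mm)² = π(5.1000e-04 m)² = 8.171e-07 m²
Total conductor length (both ways) L = 2 × 43.7 = 87.4 m
R = ρL/A = (2.71×10^-8)(87.4)/(8.171e-07) = 2.899 Ω
V = IR = 15.5 × 2.899 = 44.9 V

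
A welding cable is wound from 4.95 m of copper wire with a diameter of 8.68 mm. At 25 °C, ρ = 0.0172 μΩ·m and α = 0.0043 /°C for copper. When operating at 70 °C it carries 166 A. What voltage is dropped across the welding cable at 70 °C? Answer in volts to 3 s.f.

ρ = 0.0172 μΩ·m = 1.72×10^-8 Ω·m
A = π(d/2)² = π(4.3400e-03 m)² = 5.917e-05 m²
R₍25₎ = ρL/A = (1.72×10^-8)(4.95)/(5.917e-05) = 0.001439 Ω
R₍70₎ = R₍25₎(1 + αΔT) = 0.001439 × (1 + 0.0043×45) = 0.001717 Ω
V = IR = 166 × 0.001717 = 0.285 V

0.285 V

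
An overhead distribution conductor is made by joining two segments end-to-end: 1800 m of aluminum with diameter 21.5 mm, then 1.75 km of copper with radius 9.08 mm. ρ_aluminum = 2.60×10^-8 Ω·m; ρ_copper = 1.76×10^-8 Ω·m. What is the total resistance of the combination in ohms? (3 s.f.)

Segment 1: A = π(d/2)² = π(1.0750e-02 m)² = 3.631e-04 m²
R₁ = ρL/A = (2.60×10^-8)(1800)/(3.631e-04) = 0.1289 Ω
Segment 2: A = πr² = π(9.0800e-03 m)² = 2.590e-04 m²
R₂ = (1.76×10^-8)(1750)/(2.590e-04) = 0.1189 Ω
R = R₁ + R₂ = 0.248 Ω

0.248 Ω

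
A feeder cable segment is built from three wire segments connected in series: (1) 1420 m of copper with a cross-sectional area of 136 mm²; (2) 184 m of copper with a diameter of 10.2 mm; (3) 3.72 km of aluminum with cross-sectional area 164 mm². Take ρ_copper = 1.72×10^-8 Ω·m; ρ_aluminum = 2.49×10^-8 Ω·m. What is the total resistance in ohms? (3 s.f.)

Seg 1: A = 136 mm² = 1.360e-04 m²
R_1 = (1.72×10^-8)(1420)/(1.360e-04) = 0.1796 Ω
Seg 2: A = π(d/2)² = π(5.1000e-03 m)² = 8.171e-05 m²
R_2 = (1.72×10^-8)(184)/(8.171e-05) = 0.03873 Ω
Seg 3: A = 164 mm² = 1.640e-04 m²
R_3 = (2.49×10^-8)(3720)/(1.640e-04) = 0.5648 Ω
R_total = R_1 + R_2 + R_3 = 0.783 Ω

0.783 Ω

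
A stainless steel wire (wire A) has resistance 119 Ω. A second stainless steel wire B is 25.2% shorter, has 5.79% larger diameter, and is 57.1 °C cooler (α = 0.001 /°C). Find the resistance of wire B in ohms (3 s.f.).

75.0 Ω

R ∝ ρL/d² with ρ ∝ (1+αΔT), so R_B/R_A = (1 − 25.2/100) × (1 + 5.79/100)⁻² × (1 − 0.001×57.1)
= 0.748 × 0.8935 × 0.9429 = 0.6302
R_B = 0.6302 × 119 = 75.0 Ω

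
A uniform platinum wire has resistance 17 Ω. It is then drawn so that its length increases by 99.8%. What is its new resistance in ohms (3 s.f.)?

k = 1 + 99.8/100 = 1.998; volume constant ⇒ A' = A/k, so R' = k²R.
R' = 3.992 × 17 = 67.9 Ω

67.9 Ω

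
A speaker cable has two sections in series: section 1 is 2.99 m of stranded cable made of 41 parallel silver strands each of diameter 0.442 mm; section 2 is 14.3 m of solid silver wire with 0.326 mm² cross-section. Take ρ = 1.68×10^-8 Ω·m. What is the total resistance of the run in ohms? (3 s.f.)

Section 1: A_strand = π(2.2100e-04)² = 1.534e-07 m²; R₁ = ρL/(N·A_s) = (1.68×10^-8)(2.99)/(41×1.534e-07) = 0.007985 Ω
Section 2: A = 0.326 mm² = 3.260e-07 m²
R₂ = (1.68×10^-8)(14.3)/(3.260e-07) = 0.7369 Ω
R = R₁ + R₂ = 0.745 Ω

0.745 Ω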